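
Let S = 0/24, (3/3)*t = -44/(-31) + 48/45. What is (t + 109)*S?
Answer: 0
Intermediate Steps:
t = 1156/465 (t = -44/(-31) + 48/45 = -44*(-1/31) + 48*(1/45) = 44/31 + 16/15 = 1156/465 ≈ 2.4860)
S = 0 (S = 0*(1/24) = 0)
(t + 109)*S = (1156/465 + 109)*0 = (51841/465)*0 = 0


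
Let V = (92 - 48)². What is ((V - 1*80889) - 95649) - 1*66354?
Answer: -240956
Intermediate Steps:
V = 1936 (V = 44² = 1936)
((V - 1*80889) - 95649) - 1*66354 = ((1936 - 1*80889) - 95649) - 1*66354 = ((1936 - 80889) - 95649) - 66354 = (-78953 - 95649) - 66354 = -174602 - 66354 = -240956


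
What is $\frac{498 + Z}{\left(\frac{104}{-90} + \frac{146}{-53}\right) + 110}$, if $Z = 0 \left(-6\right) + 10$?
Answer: $\frac{302895}{63256} \approx 4.7884$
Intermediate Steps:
$Z = 10$ ($Z = 0 + 10 = 10$)
$\frac{498 + Z}{\left(\frac{104}{-90} + \frac{146}{-53}\right) + 110} = \frac{498 + 10}{\left(\frac{104}{-90} + \frac{146}{-53}\right) + 110} = \frac{508}{\left(104 \left(- \frac{1}{90}\right) + 146 \left(- \frac{1}{53}\right)\right) + 110} = \frac{508}{\left(- \frac{52}{45} - \frac{146}{53}\right) + 110} = \frac{508}{- \frac{9326}{2385} + 110} = \frac{508}{\frac{253024}{2385}} = 508 \cdot \frac{2385}{253024} = \frac{302895}{63256}$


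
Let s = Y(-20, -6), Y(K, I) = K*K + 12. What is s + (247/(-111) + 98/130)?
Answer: 2961964/7215 ≈ 410.53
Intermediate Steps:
Y(K, I) = 12 + K² (Y(K, I) = K² + 12 = 12 + K²)
s = 412 (s = 12 + (-20)² = 12 + 400 = 412)
s + (247/(-111) + 98/130) = 412 + (247/(-111) + 98/130) = 412 + (247*(-1/111) + 98*(1/130)) = 412 + (-247/111 + 49/65) = 412 - 10616/7215 = 2961964/7215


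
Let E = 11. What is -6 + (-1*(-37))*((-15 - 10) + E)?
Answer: -524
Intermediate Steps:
-6 + (-1*(-37))*((-15 - 10) + E) = -6 + (-1*(-37))*((-15 - 10) + 11) = -6 + 37*(-25 + 11) = -6 + 37*(-14) = -6 - 518 = -524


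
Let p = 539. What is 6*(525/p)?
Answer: 450/77 ≈ 5.8442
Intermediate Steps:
6*(525/p) = 6*(525/539) = 6*(525*(1/539)) = 6*(75/77) = 450/77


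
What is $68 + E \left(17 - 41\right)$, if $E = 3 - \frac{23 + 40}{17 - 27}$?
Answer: $- \frac{776}{5} \approx -155.2$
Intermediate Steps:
$E = \frac{93}{10}$ ($E = 3 - \frac{63}{-10} = 3 - 63 \left(- \frac{1}{10}\right) = 3 - - \frac{63}{10} = 3 + \frac{63}{10} = \frac{93}{10} \approx 9.3$)
$68 + E \left(17 - 41\right) = 68 + \frac{93 \left(17 - 41\right)}{10} = 68 + \frac{93}{10} \left(-24\right) = 68 - \frac{1116}{5} = - \frac{776}{5}$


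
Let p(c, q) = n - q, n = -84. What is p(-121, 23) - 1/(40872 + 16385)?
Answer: -6126500/57257 ≈ -107.00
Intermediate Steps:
p(c, q) = -84 - q
p(-121, 23) - 1/(40872 + 16385) = (-84 - 1*23) - 1/(40872 + 16385) = (-84 - 23) - 1/57257 = -107 - 1*1/57257 = -107 - 1/57257 = -6126500/57257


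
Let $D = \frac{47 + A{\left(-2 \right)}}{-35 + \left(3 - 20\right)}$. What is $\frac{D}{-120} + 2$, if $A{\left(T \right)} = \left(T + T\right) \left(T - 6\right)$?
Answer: $\frac{12559}{6240} \approx 2.0127$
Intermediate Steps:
$A{\left(T \right)} = 2 T \left(-6 + T\right)$
$D = - \frac{79}{52}$ ($D = \frac{47 + 2 \left(-2\right) \left(-6 - 2\right)}{-35 + \left(3 - 20\right)} = \frac{47 + 2 \left(-2\right) \left(-8\right)}{-35 + \left(3 - 20\right)} = \frac{47 + 32}{-35 - 17} = \frac{79}{-52} = 79 \left(- \frac{1}{52}\right) = - \frac{79}{52} \approx -1.5192$)
$\frac{D}{-120} + 2 = \frac{1}{-120} \left(- \frac{79}{52}\right) + 2 = \left(- \frac{1}{120}\right) \left(- \frac{79}{52}\right) + 2 = \frac{79}{6240} + 2 = \frac{12559}{6240}$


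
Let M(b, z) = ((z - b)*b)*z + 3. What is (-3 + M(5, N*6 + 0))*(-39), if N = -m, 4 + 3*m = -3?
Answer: -24570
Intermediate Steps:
m = -7/3 (m = -4/3 + (⅓)*(-3) = -4/3 - 1 = -7/3 ≈ -2.3333)
N = 7/3 (N = -1*(-7/3) = 7/3 ≈ 2.3333)
M(b, z) = 3 + b*z*(z - b) (M(b, z) = (b*(z - b))*z + 3 = b*z*(z - b) + 3 = 3 + b*z*(z - b))
(-3 + M(5, N*6 + 0))*(-39) = (-3 + (3 + 5*((7/3)*6 + 0)² - 1*((7/3)*6 + 0)*5²))*(-39) = (-3 + (3 + 5*(14 + 0)² - 1*(14 + 0)*25))*(-39) = (-3 + (3 + 5*14² - 1*14*25))*(-39) = (-3 + (3 + 5*196 - 350))*(-39) = (-3 + (3 + 980 - 350))*(-39) = (-3 + 633)*(-39) = 630*(-39) = -24570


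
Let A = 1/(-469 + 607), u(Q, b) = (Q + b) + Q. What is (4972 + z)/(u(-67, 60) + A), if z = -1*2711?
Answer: -312018/10211 ≈ -30.557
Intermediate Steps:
u(Q, b) = b + 2*Q
z = -2711
A = 1/138 ≈ 0.0072464
(4972 + z)/(u(-67, 60) + A) = (4972 - 2711)/((60 + 2*(-67)) + 1/138) = 2261/((60 - 134) + 1/138) = 2261/(-74 + 1/138) = 2261/(-10211/138) = 2261*(-138/10211) = -312018/10211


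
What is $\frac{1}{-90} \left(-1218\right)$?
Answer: $\frac{203}{15} \approx 13.533$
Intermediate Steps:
$\frac{1}{-90} \left(-1218\right) = \left(- \frac{1}{90}\right) \left(-1218\right) = \frac{203}{15}$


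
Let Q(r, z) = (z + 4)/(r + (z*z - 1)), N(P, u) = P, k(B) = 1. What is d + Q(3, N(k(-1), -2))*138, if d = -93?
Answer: 137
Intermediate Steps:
Q(r, z) = (4 + z)/(-1 + r + z²) (Q(r, z) = (4 + z)/(r + (z² - 1)) = (4 + z)/(r + (-1 + z²)) = (4 + z)/(-1 + r + z²))
d + Q(3, N(k(-1), -2))*138 = -93 + ((4 + 1)/(-1 + 3 + 1²))*138 = -93 + (5/(-1 + 3 + 1))*138 = -93 + (5/3)*138 = -93 + 230 = 137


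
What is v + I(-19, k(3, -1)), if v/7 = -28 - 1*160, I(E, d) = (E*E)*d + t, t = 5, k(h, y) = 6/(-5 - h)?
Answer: -6327/4 ≈ -1581.8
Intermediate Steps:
I(E, d) = 5 + d*E**2 (I(E, d) = (E*E)*d + 5 = E**2*d + 5 = d*E**2 + 5 = 5 + d*E**2)
v = -1316 (v = 7*(-28 - 1*160) = 7*(-28 - 160) = 7*(-188) = -1316)
v + I(-19, k(3, -1)) = -1316 + (5 - 6/(5 + 3)*(-19)**2) = -1316 + (5 - 6/8*361) = -1316 + (5 - 6*1/8*361) = -1316 + (5 - 3/4*361) = -1316 + (5 - 1083/4) = -1316 - 1063/4 = -6327/4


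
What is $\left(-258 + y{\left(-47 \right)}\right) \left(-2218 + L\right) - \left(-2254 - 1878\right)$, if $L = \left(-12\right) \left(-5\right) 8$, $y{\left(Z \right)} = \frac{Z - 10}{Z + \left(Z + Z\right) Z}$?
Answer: $\frac{659377974}{1457} \approx 4.5256 \cdot 10^{5}$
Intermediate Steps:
$y{\left(Z \right)} = \frac{-10 + Z}{Z + 2 Z^{2}}$ ($y{\left(Z \right)} = \frac{-10 + Z}{Z + 2 Z Z} = \frac{-10 + Z}{Z + 2 Z^{2}}$)
$L = 480$ ($L = 60 \cdot 8 = 480$)
$\left(-258 + y{\left(-47 \right)}\right) \left(-2218 + L\right) - \left(-2254 - 1878\right) = \left(-258 + \frac{-10 - 47}{\left(-47\right) \left(1 + 2 \left(-47\right)\right)}\right) \left(-2218 + 480\right) - \left(-2254 - 1878\right) = \left(-258 - \frac{1}{47} \frac{1}{1 - 94} \left(-57\right)\right) \left(-1738\right) - \left(-2254 - 1878\right) = \left(-258 - \frac{1}{47} \frac{1}{-93} \left(-57\right)\right) \left(-1738\right) - -4132 = \left(-258 - \left(- \frac{1}{4371}\right) \left(-57\right)\right) \left(-1738\right) + 4132 = \left(-258 - \frac{19}{1457}\right) \left(-1738\right) + 4132 = \left(- \frac{375925}{1457}\right) \left(-1738\right) + 4132 = \frac{653357650}{1457} + 4132 = \frac{659377974}{1457}$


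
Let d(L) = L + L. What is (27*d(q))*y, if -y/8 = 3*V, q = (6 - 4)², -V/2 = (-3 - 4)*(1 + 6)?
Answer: -508032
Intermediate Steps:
V = 98 (V = -2*(-3 - 4)*(1 + 6) = -(-14)*7 = -2*(-49) = 98)
q = 4 (q = 2² = 4)
y = -2352 (y = -24*98 = -8*294 = -2352)
d(L) = 2*L
(27*d(q))*y = (27*(2*4))*(-2352) = (27*8)*(-2352) = 216*(-2352) = -508032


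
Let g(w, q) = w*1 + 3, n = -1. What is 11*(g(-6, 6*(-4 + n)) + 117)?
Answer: 1254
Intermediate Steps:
g(w, q) = 3 + w (g(w, q) = w + 3 = 3 + w)
11*(g(-6, 6*(-4 + n)) + 117) = 11*((3 - 6) + 117) = 11*(-3 + 117) = 11*114 = 1254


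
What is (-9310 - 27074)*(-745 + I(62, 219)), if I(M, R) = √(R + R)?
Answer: 27106080 - 36384*√438 ≈ 2.6345e+7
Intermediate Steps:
I(M, R) = √2*√R (I(M, R) = √(2*R) = √2*√R)
(-9310 - 27074)*(-745 + I(62, 219)) = (-9310 - 27074)*(-745 + √2*√219) = -36384*(-745 + √438) = 27106080 - 36384*√438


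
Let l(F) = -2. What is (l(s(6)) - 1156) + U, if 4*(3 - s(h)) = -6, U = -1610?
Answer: -2768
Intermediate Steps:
s(h) = 9/2 (s(h) = 3 - ¼*(-6) = 3 + 3/2 = 9/2)
(l(s(6)) - 1156) + U = (-2 - 1156) - 1610 = -1158 - 1610 = -2768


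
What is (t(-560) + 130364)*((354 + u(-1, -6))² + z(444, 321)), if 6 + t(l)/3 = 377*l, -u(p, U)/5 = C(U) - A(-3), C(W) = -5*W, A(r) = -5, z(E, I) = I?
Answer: -16278539068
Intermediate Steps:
u(p, U) = -25 + 25*U (u(p, U) = -5*(-5*U - 1*(-5)) = -5*(-5*U + 5) = -5*(5 - 5*U) = -25 + 25*U)
t(l) = -18 + 1131*l (t(l) = -18 + 3*(377*l) = -18 + 1131*l)
(t(-560) + 130364)*((354 + u(-1, -6))² + z(444, 321)) = ((-18 + 1131*(-560)) + 130364)*((354 + (-25 + 25*(-6)))² + 321) = ((-18 - 633360) + 130364)*((354 + (-25 - 150))² + 321) = (-633378 + 130364)*((354 - 175)² + 321) = -503014*(179² + 321) = -503014*(32041 + 321) = -503014*32362 = -16278539068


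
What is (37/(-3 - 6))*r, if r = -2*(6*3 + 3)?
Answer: 518/3 ≈ 172.67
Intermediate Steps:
r = -42 (r = -2*(18 + 3) = -2*21 = -42)
(37/(-3 - 6))*r = (37/(-3 - 6))*(-42) = (37/(-9))*(-42) = -⅑*37*(-42) = -37/9*(-42) = 518/3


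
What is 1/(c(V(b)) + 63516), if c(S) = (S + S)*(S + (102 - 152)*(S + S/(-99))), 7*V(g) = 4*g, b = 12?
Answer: 539/31777012 ≈ 1.6962e-5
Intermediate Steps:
V(g) = 4*g/7 (V(g) = (4*g)/7 = 4*g/7)
c(S) = -9602*S**2/99 (c(S) = (2*S)*(S - 50*(S + S*(-1/99))) = (2*S)*(S - 50*(S - S/99)) = (2*S)*(S - 4900*S/99) = (2*S)*(-4801*S/99) = -9602*S**2/99)
1/(c(V(b)) + 63516) = 1/(-9602*((4/7)*12)**2/99 + 63516) = 1/(-9602*(48/7)**2/99 + 63516) = 1/(-9602/99*2304/49 + 63516) = 1/(-2458112/539 + 63516) = 1/(31777012/539) = 539/31777012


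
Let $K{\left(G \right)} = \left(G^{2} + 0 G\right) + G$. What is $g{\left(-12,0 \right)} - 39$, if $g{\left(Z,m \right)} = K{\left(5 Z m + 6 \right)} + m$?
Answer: $3$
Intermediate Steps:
$K{\left(G \right)} = G + G^{2}$ ($K{\left(G \right)} = \left(G^{2} + 0\right) + G = G^{2} + G = G + G^{2}$)
$g{\left(Z,m \right)} = m + \left(6 + 5 Z m\right) \left(7 + 5 Z m\right)$ ($g{\left(Z,m \right)} = \left(5 Z m + 6\right) \left(1 + \left(5 Z m + 6\right)\right) + m = \left(6 + 5 Z m\right) \left(1 + \left(6 + 5 Z m\right)\right) + m = \left(6 + 5 Z m\right) \left(7 + 5 Z m\right) + m = m + \left(6 + 5 Z m\right) \left(7 + 5 Z m\right)$)
$g{\left(-12,0 \right)} - 39 = \left(0 + \left(6 + 5 \left(-12\right) 0\right) \left(7 + 5 \left(-12\right) 0\right)\right) - 39 = \left(0 + \left(6 + 0\right) \left(7 + 0\right)\right) - 39 = \left(0 + 6 \cdot 7\right) - 39 = \left(0 + 42\right) - 39 = 42 - 39 = 3$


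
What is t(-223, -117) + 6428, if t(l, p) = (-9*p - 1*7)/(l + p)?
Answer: 1092237/170 ≈ 6424.9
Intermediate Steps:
t(l, p) = (-7 - 9*p)/(l + p) (t(l, p) = (-9*p - 7)/(l + p) = (-7 - 9*p)/(l + p))
t(-223, -117) + 6428 = (-7 - 9*(-117))/(-223 - 117) + 6428 = (-7 + 1053)/(-340) + 6428 = -1/340*1046 + 6428 = -523/170 + 6428 = 1092237/170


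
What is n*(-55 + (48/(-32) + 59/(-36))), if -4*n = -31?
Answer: -64883/144 ≈ -450.58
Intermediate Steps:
n = 31/4 (n = -¼*(-31) = 31/4 ≈ 7.7500)
n*(-55 + (48/(-32) + 59/(-36))) = 31*(-55 + (48/(-32) + 59/(-36)))/4 = 31*(-55 + (48*(-1/32) + 59*(-1/36)))/4 = 31*(-55 + (-3/2 - 59/36))/4 = 31*(-55 - 113/36)/4 = (31/4)*(-2093/36) = -64883/144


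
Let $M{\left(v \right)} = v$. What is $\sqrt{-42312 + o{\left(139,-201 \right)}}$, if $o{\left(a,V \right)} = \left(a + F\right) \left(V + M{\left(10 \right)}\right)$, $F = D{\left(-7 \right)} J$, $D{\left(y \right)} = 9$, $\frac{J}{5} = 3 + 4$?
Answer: $i \sqrt{129026} \approx 359.2 i$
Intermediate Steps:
$J = 35$ ($J = 5 \left(3 + 4\right) = 5 \cdot 7 = 35$)
$F = 315$ ($F = 9 \cdot 35 = 315$)
$o{\left(a,V \right)} = \left(10 + V\right) \left(315 + a\right)$ ($o{\left(a,V \right)} = \left(a + 315\right) \left(V + 10\right) = \left(315 + a\right) \left(10 + V\right) = \left(10 + V\right) \left(315 + a\right)$)
$\sqrt{-42312 + o{\left(139,-201 \right)}} = \sqrt{-42312 + \left(3150 + 10 \cdot 139 + 315 \left(-201\right) - 27939\right)} = \sqrt{-42312 + \left(3150 + 1390 - 63315 - 27939\right)} = \sqrt{-42312 - 86714} = \sqrt{-129026} = i \sqrt{129026}$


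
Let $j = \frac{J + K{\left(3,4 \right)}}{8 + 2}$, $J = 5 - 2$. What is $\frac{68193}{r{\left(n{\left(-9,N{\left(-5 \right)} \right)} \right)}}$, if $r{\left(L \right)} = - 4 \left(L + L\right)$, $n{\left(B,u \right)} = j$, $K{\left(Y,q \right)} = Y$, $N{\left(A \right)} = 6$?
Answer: $- \frac{113655}{8} \approx -14207.0$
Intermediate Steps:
$J = 3$
$j = \frac{3}{5}$ ($j = \frac{3 + 3}{8 + 2} = \frac{6}{10} = 6 \cdot \frac{1}{10} = \frac{3}{5} \approx 0.6$)
$n{\left(B,u \right)} = \frac{3}{5}$
$r{\left(L \right)} = - 8 L$ ($r{\left(L \right)} = - 4 \cdot 2 L = - 8 L$)
$\frac{68193}{r{\left(n{\left(-9,N{\left(-5 \right)} \right)} \right)}} = \frac{68193}{\left(-8\right) \frac{3}{5}} = \frac{68193}{- \frac{24}{5}} = 68193 \left(- \frac{5}{24}\right) = - \frac{113655}{8}$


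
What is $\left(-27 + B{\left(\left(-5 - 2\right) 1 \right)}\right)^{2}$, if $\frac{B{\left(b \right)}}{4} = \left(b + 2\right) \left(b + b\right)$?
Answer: $64009$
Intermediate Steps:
$B{\left(b \right)} = 8 b \left(2 + b\right)$ ($B{\left(b \right)} = 4 \left(b + 2\right) \left(b + b\right) = 4 \left(2 + b\right) 2 b = 4 \cdot 2 b \left(2 + b\right) = 8 b \left(2 + b\right)$)
$\left(-27 + B{\left(\left(-5 - 2\right) 1 \right)}\right)^{2} = \left(-27 + 8 \left(-5 - 2\right) 1 \left(2 + \left(-5 - 2\right) 1\right)\right)^{2} = \left(-27 + 8 \left(\left(-7\right) 1\right) \left(2 - 7\right)\right)^{2} = \left(-27 + 8 \left(-7\right) \left(2 - 7\right)\right)^{2} = \left(-27 + 8 \left(-7\right) \left(-5\right)\right)^{2} = \left(-27 + 280\right)^{2} = 253^{2} = 64009$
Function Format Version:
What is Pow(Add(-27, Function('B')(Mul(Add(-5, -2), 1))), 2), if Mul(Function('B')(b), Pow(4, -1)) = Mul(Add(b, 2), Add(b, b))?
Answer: 64009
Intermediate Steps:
Function('B')(b) = Mul(8, b, Add(2, b)) (Function('B')(b) = Mul(4, Mul(Add(b, 2), Add(b, b))) = Mul(4, Mul(Add(2, b), Mul(2, b))) = Mul(4, Mul(2, b, Add(2, b))) = Mul(8, b, Add(2, b)))
Pow(Add(-27, Function('B')(Mul(Add(-5, -2), 1))), 2) = Pow(Add(-27, Mul(8, Mul(Add(-5, -2), 1), Add(2, Mul(Add(-5, -2), 1)))), 2) = Pow(Add(-27, Mul(8, Mul(-7, 1), Add(2, Mul(-7, 1)))), 2) = Pow(Add(-27, Mul(8, -7, Add(2, -7))), 2) = Pow(Add(-27, Mul(8, -7, -5)), 2) = Pow(Add(-27, 280), 2) = Pow(253, 2) = 64009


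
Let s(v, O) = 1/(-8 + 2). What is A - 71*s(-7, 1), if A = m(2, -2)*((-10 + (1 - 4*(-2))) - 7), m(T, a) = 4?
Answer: -121/6 ≈ -20.167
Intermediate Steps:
A = -32 (A = 4*((-10 + (1 - 4*(-2))) - 7) = 4*((-10 + (1 + 8)) - 7) = 4*((-10 + 9) - 7) = 4*(-1 - 7) = 4*(-8) = -32)
s(v, O) = -1/6 (s(v, O) = 1/(-6) = -1/6)
A - 71*s(-7, 1) = -32 - 71*(-1/6) = -32 + 71/6 = -121/6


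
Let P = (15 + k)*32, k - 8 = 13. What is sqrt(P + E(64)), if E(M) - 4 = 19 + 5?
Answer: 2*sqrt(295) ≈ 34.351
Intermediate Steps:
k = 21 (k = 8 + 13 = 21)
E(M) = 28 (E(M) = 4 + (19 + 5) = 4 + 24 = 28)
P = 1152 (P = (15 + 21)*32 = 36*32 = 1152)
sqrt(P + E(64)) = sqrt(1152 + 28) = sqrt(1180) = 2*sqrt(295)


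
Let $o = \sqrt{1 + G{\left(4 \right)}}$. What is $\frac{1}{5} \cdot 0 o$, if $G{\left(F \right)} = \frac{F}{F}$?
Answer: $0$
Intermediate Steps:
$G{\left(F \right)} = 1$
$o = \sqrt{2}$ ($o = \sqrt{1 + 1} = \sqrt{2} \approx 1.4142$)
$\frac{1}{5} \cdot 0 o = \frac{1}{5} \cdot 0 \sqrt{2} = 0 \sqrt{2} = 0$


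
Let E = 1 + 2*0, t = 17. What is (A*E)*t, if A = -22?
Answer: -374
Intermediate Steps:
E = 1 (E = 1 + 0 = 1)
(A*E)*t = -22*1*17 = -22*17 = -374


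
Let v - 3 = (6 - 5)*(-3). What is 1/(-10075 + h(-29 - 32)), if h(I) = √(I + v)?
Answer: -10075/101505686 - I*√61/101505686 ≈ -9.9255e-5 - 7.6944e-8*I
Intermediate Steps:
v = 0 (v = 3 + (6 - 5)*(-3) = 3 + 1*(-3) = 3 - 3 = 0)
h(I) = √I (h(I) = √(I + 0) = √I)
1/(-10075 + h(-29 - 32)) = 1/(-10075 + √(-29 - 32)) = 1/(-10075 + √(-61)) = 1/(-10075 + I*√61)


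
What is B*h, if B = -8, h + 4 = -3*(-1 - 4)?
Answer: -88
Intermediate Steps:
h = 11 (h = -4 - 3*(-1 - 4) = -4 - 3*(-5) = -4 + 15 = 11)
B*h = -8*11 = -88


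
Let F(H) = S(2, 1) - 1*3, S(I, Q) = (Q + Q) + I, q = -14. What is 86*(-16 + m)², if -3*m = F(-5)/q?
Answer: 19360363/882 ≈ 21951.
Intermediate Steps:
S(I, Q) = I + 2*Q (S(I, Q) = 2*Q + I = I + 2*Q)
F(H) = 1 (F(H) = (2 + 2*1) - 1*3 = (2 + 2) - 3 = 4 - 3 = 1)
m = 1/42 (m = -1/(3*(-14)) = -(-1)/(3*14) = -⅓*(-1/14) = 1/42 ≈ 0.023810)
86*(-16 + m)² = 86*(-16 + 1/42)² = 86*(-671/42)² = 86*(450241/1764) = 19360363/882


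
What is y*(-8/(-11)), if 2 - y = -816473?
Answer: 593800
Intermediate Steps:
y = 816475 (y = 2 - 1*(-816473) = 2 + 816473 = 816475)
y*(-8/(-11)) = 816475*(-8/(-11)) = 816475*(-8*(-1/11)) = 816475*(8/11) = 593800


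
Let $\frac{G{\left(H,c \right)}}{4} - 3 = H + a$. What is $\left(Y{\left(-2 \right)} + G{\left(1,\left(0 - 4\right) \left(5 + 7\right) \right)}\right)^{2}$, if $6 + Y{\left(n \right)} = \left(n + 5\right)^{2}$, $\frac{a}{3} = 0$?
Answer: $361$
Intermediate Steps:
$a = 0$ ($a = 3 \cdot 0 = 0$)
$G{\left(H,c \right)} = 12 + 4 H$ ($G{\left(H,c \right)} = 12 + 4 \left(H + 0\right) = 12 + 4 H$)
$Y{\left(n \right)} = -6 + \left(5 + n\right)^{2}$ ($Y{\left(n \right)} = -6 + \left(n + 5\right)^{2} = -6 + \left(5 + n\right)^{2}$)
$\left(Y{\left(-2 \right)} + G{\left(1,\left(0 - 4\right) \left(5 + 7\right) \right)}\right)^{2} = \left(\left(-6 + \left(5 - 2\right)^{2}\right) + \left(12 + 4 \cdot 1\right)\right)^{2} = \left(\left(-6 + 3^{2}\right) + \left(12 + 4\right)\right)^{2} = \left(\left(-6 + 9\right) + 16\right)^{2} = \left(3 + 16\right)^{2} = 19^{2} = 361$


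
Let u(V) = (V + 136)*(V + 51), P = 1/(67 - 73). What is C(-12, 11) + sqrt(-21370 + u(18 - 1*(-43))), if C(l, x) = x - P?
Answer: 67/6 + sqrt(694) ≈ 37.511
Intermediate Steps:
P = -1/6 (P = 1/(-6) = -1/6 ≈ -0.16667)
u(V) = (51 + V)*(136 + V) (u(V) = (136 + V)*(51 + V) = (51 + V)*(136 + V))
C(l, x) = 1/6 + x (C(l, x) = x - 1*(-1/6) = x + 1/6 = 1/6 + x)
C(-12, 11) + sqrt(-21370 + u(18 - 1*(-43))) = (1/6 + 11) + sqrt(-21370 + (6936 + (18 - 1*(-43))**2 + 187*(18 - 1*(-43)))) = 67/6 + sqrt(-21370 + (6936 + (18 + 43)**2 + 187*(18 + 43))) = 67/6 + sqrt(-21370 + (6936 + 61**2 + 187*61)) = 67/6 + sqrt(-21370 + (6936 + 3721 + 11407)) = 67/6 + sqrt(-21370 + 22064) = 67/6 + sqrt(694)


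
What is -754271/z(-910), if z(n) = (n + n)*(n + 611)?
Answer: -107753/77740 ≈ -1.3861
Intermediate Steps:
z(n) = 2*n*(611 + n) (z(n) = (2*n)*(611 + n) = 2*n*(611 + n))
-754271/z(-910) = -754271*(-1/(1820*(611 - 910))) = -754271/(2*(-910)*(-299)) = -754271/544180 = -754271*1/544180 = -107753/77740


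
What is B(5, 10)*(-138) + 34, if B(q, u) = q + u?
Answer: -2036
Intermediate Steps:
B(5, 10)*(-138) + 34 = (5 + 10)*(-138) + 34 = 15*(-138) + 34 = -2070 + 34 = -2036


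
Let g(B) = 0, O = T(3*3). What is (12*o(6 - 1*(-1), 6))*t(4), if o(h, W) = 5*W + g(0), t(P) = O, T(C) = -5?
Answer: -1800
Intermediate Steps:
O = -5
t(P) = -5
o(h, W) = 5*W (o(h, W) = 5*W + 0 = 5*W)
(12*o(6 - 1*(-1), 6))*t(4) = (12*(5*6))*(-5) = (12*30)*(-5) = 360*(-5) = -1800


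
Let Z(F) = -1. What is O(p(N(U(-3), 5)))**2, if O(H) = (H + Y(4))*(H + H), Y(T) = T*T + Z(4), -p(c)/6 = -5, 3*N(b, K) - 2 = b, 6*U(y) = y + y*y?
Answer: 7290000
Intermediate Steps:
U(y) = y/6 + y**2/6 (U(y) = (y + y*y)/6 = (y + y**2)/6 = y/6 + y**2/6)
N(b, K) = 2/3 + b/3
p(c) = 30 (p(c) = -6*(-5) = 30)
Y(T) = -1 + T**2 (Y(T) = T*T - 1 = T**2 - 1 = -1 + T**2)
O(H) = 2*H*(15 + H) (O(H) = (H + (-1 + 4**2))*(H + H) = (H + (-1 + 16))*(2*H) = (H + 15)*(2*H) = (15 + H)*(2*H) = 2*H*(15 + H))
O(p(N(U(-3), 5)))**2 = (2*30*(15 + 30))**2 = (2*30*45)**2 = 2700**2 = 7290000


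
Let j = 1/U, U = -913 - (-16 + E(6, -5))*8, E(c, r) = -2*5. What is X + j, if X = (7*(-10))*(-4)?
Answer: 197399/705 ≈ 280.00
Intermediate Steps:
E(c, r) = -10
U = -705 (U = -913 - (-16 - 10)*8 = -913 - (-26)*8 = -913 - 1*(-208) = -913 + 208 = -705)
X = 280 (X = -70*(-4) = 280)
j = -1/705 (j = 1/(-705) = -1/705 ≈ -0.0014184)
X + j = 280 - 1/705 = 197399/705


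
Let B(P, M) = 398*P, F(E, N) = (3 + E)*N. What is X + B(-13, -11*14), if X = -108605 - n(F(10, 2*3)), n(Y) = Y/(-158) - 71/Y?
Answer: -701097547/6162 ≈ -1.1378e+5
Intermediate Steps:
F(E, N) = N*(3 + E)
n(Y) = -71/Y - Y/158 (n(Y) = Y*(-1/158) - 71/Y = -Y/158 - 71/Y = -71/Y - Y/158)
X = -669215359/6162 (X = -108605 - (-71*1/(6*(3 + 10)) - 2*3*(3 + 10)/158) = -108605 - (-71/(6*13) - 3*13/79) = -108605 - (-71/78 - 1/158*78) = -108605 - (-71*1/78 - 39/79) = -108605 - (-71/78 - 39/79) = -108605 - 1*(-8651/6162) = -108605 + 8651/6162 = -669215359/6162 ≈ -1.0860e+5)
X + B(-13, -11*14) = -669215359/6162 + 398*(-13) = -669215359/6162 - 5174 = -701097547/6162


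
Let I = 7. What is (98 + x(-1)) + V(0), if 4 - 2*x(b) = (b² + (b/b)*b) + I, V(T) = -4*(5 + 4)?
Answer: 121/2 ≈ 60.500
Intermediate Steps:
V(T) = -36 (V(T) = -4*9 = -36)
x(b) = -3/2 - b/2 - b²/2 (x(b) = 2 - ((b² + (b/b)*b) + 7)/2 = 2 - ((b² + 1*b) + 7)/2 = 2 - ((b² + b) + 7)/2 = 2 - ((b + b²) + 7)/2 = 2 - (7 + b + b²)/2 = 2 + (-7/2 - b/2 - b²/2) = -3/2 - b/2 - b²/2)
(98 + x(-1)) + V(0) = (98 + (-3/2 - ½*(-1) - ½*(-1)²)) - 36 = (98 + (-3/2 + ½ - ½*1)) - 36 = (98 + (-3/2 + ½ - ½)) - 36 = (98 - 3/2) - 36 = 193/2 - 36 = 121/2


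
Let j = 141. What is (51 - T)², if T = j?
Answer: 8100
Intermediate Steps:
T = 141
(51 - T)² = (51 - 1*141)² = (51 - 141)² = (-90)² = 8100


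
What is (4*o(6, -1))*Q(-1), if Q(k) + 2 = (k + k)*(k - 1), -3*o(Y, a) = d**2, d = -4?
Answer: -128/3 ≈ -42.667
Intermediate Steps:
o(Y, a) = -16/3 (o(Y, a) = -1/3*(-4)**2 = -1/3*16 = -16/3)
Q(k) = -2 + 2*k*(-1 + k) (Q(k) = -2 + (k + k)*(k - 1) = -2 + (2*k)*(-1 + k) = -2 + 2*k*(-1 + k))
(4*o(6, -1))*Q(-1) = (4*(-16/3))*(-2 - 2*(-1) + 2*(-1)**2) = -64*(-2 + 2 + 2*1)/3 = -64*(-2 + 2 + 2)/3 = -64/3*2 = -128/3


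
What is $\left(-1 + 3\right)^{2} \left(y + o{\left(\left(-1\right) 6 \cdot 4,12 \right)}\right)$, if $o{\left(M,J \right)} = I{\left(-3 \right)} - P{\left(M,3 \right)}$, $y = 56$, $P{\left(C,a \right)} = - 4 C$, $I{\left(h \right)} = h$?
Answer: $-172$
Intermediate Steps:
$o{\left(M,J \right)} = -3 + 4 M$ ($o{\left(M,J \right)} = -3 - - 4 M = -3 + 4 M$)
$\left(-1 + 3\right)^{2} \left(y + o{\left(\left(-1\right) 6 \cdot 4,12 \right)}\right) = \left(-1 + 3\right)^{2} \left(56 + \left(-3 + 4 \left(-1\right) 6 \cdot 4\right)\right) = 2^{2} \left(56 + \left(-3 + 4 \left(\left(-6\right) 4\right)\right)\right) = 4 \left(56 + \left(-3 + 4 \left(-24\right)\right)\right) = 4 \left(56 - 99\right) = 4 \left(-43\right) = -172$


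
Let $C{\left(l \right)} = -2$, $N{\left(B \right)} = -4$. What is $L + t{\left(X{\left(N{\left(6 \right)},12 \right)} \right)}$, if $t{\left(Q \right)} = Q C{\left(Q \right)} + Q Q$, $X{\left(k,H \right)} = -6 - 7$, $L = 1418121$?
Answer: $1418316$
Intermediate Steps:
$X{\left(k,H \right)} = -13$
$t{\left(Q \right)} = Q^{2} - 2 Q$ ($t{\left(Q \right)} = Q \left(-2\right) + Q Q = - 2 Q + Q^{2} = Q^{2} - 2 Q$)
$L + t{\left(X{\left(N{\left(6 \right)},12 \right)} \right)} = 1418121 - 13 \left(-2 - 13\right) = 1418121 - -195 = 1418121 + 195 = 1418316$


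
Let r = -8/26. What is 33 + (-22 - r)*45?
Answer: -12261/13 ≈ -943.15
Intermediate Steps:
r = -4/13 (r = -8*1/26 = -4/13 ≈ -0.30769)
33 + (-22 - r)*45 = 33 + (-22 - 1*(-4/13))*45 = 33 + (-22 + 4/13)*45 = 33 - 282/13*45 = 33 - 12690/13 = -12261/13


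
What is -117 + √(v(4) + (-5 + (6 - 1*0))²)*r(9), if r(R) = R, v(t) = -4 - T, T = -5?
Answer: -117 + 9*√2 ≈ -104.27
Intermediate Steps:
v(t) = 1 (v(t) = -4 - 1*(-5) = -4 + 5 = 1)
-117 + √(v(4) + (-5 + (6 - 1*0))²)*r(9) = -117 + √(1 + (-5 + (6 - 1*0))²)*9 = -117 + √(1 + (-5 + (6 + 0))²)*9 = -117 + √(1 + (-5 + 6)²)*9 = -117 + √(1 + 1²)*9 = -117 + √(1 + 1)*9 = -117 + √2*9 = -117 + 9*√2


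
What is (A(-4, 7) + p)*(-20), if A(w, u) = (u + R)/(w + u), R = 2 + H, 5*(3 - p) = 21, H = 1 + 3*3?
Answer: -308/3 ≈ -102.67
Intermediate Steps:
H = 10 (H = 1 + 9 = 10)
p = -6/5 (p = 3 - 1/5*21 = 3 - 21/5 = -6/5 ≈ -1.2000)
R = 12 (R = 2 + 10 = 12)
A(w, u) = (12 + u)/(u + w) (A(w, u) = (u + 12)/(w + u) = (12 + u)/(u + w))
(A(-4, 7) + p)*(-20) = ((12 + 7)/(7 - 4) - 6/5)*(-20) = (19/3 - 6/5)*(-20) = (77/15)*(-20) = -308/3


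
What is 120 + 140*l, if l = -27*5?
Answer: -18780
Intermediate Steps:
l = -135
120 + 140*l = 120 + 140*(-135) = 120 - 18900 = -18780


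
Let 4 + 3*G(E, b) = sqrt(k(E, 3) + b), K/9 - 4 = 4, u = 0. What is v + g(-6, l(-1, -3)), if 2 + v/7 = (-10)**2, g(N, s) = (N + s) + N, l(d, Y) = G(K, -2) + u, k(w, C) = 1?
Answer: 2018/3 + I/3 ≈ 672.67 + 0.33333*I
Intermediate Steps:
K = 72 (K = 36 + 9*4 = 36 + 36 = 72)
G(E, b) = -4/3 + sqrt(1 + b)/3
l(d, Y) = -4/3 + I/3 (l(d, Y) = (-4/3 + sqrt(1 - 2)/3) + 0 = (-4/3 + sqrt(-1)/3) + 0 = (-4/3 + I/3) + 0 = -4/3 + I/3)
g(N, s) = s + 2*N
v = 686 (v = -14 + 7*(-10)**2 = -14 + 7*100 = -14 + 700 = 686)
v + g(-6, l(-1, -3)) = 686 + ((-4/3 + I/3) + 2*(-6)) = 686 + ((-4/3 + I/3) - 12) = 686 + (-40/3 + I/3) = 2018/3 + I/3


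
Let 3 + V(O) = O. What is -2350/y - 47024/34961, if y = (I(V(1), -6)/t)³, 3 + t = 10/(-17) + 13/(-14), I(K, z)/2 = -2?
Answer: -51052816916783021/15082200012544 ≈ -3385.0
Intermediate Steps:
V(O) = -3 + O
I(K, z) = -4 (I(K, z) = 2*(-2) = -4)
t = -1075/238 (t = -3 + (10/(-17) + 13/(-14)) = -3 + (10*(-1/17) + 13*(-1/14)) = -3 + (-10/17 - 13/14) = -3 - 361/238 = -1075/238 ≈ -4.5168)
y = 862801408/1242296875 (y = (-4/(-1075/238))³ = (-4*(-238/1075))³ = (952/1075)³ = 862801408/1242296875 ≈ 0.69452)
-2350/y - 47024/34961 = -2350/862801408/1242296875 - 47024/34961 = -2350*1242296875/862801408 - 47024*1/34961 = -1459698828125/431400704 - 47024/34961 = -51052816916783021/15082200012544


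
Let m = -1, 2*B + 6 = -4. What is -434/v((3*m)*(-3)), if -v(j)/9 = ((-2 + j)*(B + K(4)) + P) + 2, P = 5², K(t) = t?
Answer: 217/90 ≈ 2.4111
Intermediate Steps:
B = -5 (B = -3 + (½)*(-4) = -3 - 2 = -5)
P = 25
v(j) = -261 + 9*j (v(j) = -9*(((-2 + j)*(-5 + 4) + 25) + 2) = -9*(((-2 + j)*(-1) + 25) + 2) = -9*(((2 - j) + 25) + 2) = -9*((27 - j) + 2) = -9*(29 - j) = -261 + 9*j)
-434/v((3*m)*(-3)) = -434/(-261 + 9*((3*(-1))*(-3))) = -434/(-261 + 9*(-3*(-3))) = -434/(-261 + 9*9) = -434/(-261 + 81) = -434/(-180) = -434*(-1/180) = 217/90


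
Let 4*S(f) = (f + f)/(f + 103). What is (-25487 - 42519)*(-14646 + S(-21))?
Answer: 81674015895/82 ≈ 9.9602e+8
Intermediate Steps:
S(f) = f/(2*(103 + f)) (S(f) = ((f + f)/(f + 103))/4 = ((2*f)/(103 + f))/4 = (2*f/(103 + f))/4 = f/(2*(103 + f)))
(-25487 - 42519)*(-14646 + S(-21)) = (-25487 - 42519)*(-14646 + (½)*(-21)/(103 - 21)) = -68006*(-14646 + (½)*(-21)/82) = -68006*(-14646 + (½)*(-21)*(1/82)) = -68006*(-14646 - 21/164) = -68006*(-2401965/164) = 81674015895/82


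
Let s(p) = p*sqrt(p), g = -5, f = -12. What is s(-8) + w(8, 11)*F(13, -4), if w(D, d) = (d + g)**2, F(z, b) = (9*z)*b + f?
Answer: -17280 - 16*I*sqrt(2) ≈ -17280.0 - 22.627*I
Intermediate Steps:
F(z, b) = -12 + 9*b*z (F(z, b) = (9*z)*b - 12 = 9*b*z - 12 = -12 + 9*b*z)
w(D, d) = (-5 + d)**2 (w(D, d) = (d - 5)**2 = (-5 + d)**2)
s(p) = p**(3/2)
s(-8) + w(8, 11)*F(13, -4) = (-8)**(3/2) + (-5 + 11)**2*(-12 + 9*(-4)*13) = -16*I*sqrt(2) + 6**2*(-12 - 468) = -16*I*sqrt(2) + 36*(-480) = -16*I*sqrt(2) - 17280 = -17280 - 16*I*sqrt(2)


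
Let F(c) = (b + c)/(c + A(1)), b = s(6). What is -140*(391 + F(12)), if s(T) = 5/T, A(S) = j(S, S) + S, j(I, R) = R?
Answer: -164605/3 ≈ -54868.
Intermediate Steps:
A(S) = 2*S (A(S) = S + S = 2*S)
b = 5/6 ≈ 0.83333
F(c) = (5/6 + c)/(2 + c) (F(c) = (5/6 + c)/(c + 2*1) = (5/6 + c)/(c + 2) = (5/6 + c)/(2 + c))
-140*(391 + F(12)) = -140*(391 + (5/6 + 12)/(2 + 12)) = -140*(391 + (77/6)/14) = -140*(391 + (1/14)*(77/6)) = -140*(391 + 11/12) = -140*4703/12 = -164605/3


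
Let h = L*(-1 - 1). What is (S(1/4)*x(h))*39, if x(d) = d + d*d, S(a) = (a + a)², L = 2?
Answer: 117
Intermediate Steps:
h = -4 (h = 2*(-1 - 1) = 2*(-2) = -4)
S(a) = 4*a² (S(a) = (2*a)² = 4*a²)
x(d) = d + d²
(S(1/4)*x(h))*39 = ((4*(1/4)²)*(-4*(1 - 4)))*39 = ((4*(¼)²)*(-4*(-3)))*39 = ((4*(1/16))*12)*39 = ((¼)*12)*39 = 3*39 = 117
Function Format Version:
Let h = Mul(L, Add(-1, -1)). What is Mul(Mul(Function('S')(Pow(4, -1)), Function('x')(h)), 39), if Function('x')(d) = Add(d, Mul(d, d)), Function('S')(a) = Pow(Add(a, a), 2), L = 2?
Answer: 117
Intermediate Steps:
h = -4 (h = Mul(2, Add(-1, -1)) = Mul(2, -2) = -4)
Function('S')(a) = Mul(4, Pow(a, 2)) (Function('S')(a) = Pow(Mul(2, a), 2) = Mul(4, Pow(a, 2)))
Function('x')(d) = Add(d, Pow(d, 2))
Mul(Mul(Function('S')(Pow(4, -1)), Function('x')(h)), 39) = Mul(Mul(Mul(4, Pow(Pow(4, -1), 2)), Mul(-4, Add(1, -4))), 39) = Mul(Mul(Mul(4, Pow(Rational(1, 4), 2)), Mul(-4, -3)), 39) = Mul(Mul(Mul(4, Rational(1, 16)), 12), 39) = Mul(Mul(Rational(1, 4), 12), 39) = Mul(3, 39) = 117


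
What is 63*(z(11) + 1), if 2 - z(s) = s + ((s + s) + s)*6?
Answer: -12978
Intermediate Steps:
z(s) = 2 - 19*s (z(s) = 2 - (s + ((s + s) + s)*6) = 2 - (s + (2*s + s)*6) = 2 - (s + (3*s)*6) = 2 - (s + 18*s) = 2 - 19*s)
63*(z(11) + 1) = 63*((2 - 19*11) + 1) = 63*((2 - 209) + 1) = 63*(-207 + 1) = 63*(-206) = -12978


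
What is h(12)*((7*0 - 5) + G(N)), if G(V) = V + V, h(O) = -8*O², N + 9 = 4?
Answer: 17280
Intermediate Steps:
N = -5 (N = -9 + 4 = -5)
G(V) = 2*V
h(12)*((7*0 - 5) + G(N)) = (-8*12²)*((7*0 - 5) + 2*(-5)) = (-8*144)*((0 - 5) - 10) = -1152*(-5 - 10) = -1152*(-15) = 17280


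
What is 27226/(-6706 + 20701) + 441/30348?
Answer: 30830609/15730380 ≈ 1.9599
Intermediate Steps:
27226/(-6706 + 20701) + 441/30348 = 27226/13995 + 441*(1/30348) = 27226*(1/13995) + 49/3372 = 27226/13995 + 49/3372 = 30830609/15730380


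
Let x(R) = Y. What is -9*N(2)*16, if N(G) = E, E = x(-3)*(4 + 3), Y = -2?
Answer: 2016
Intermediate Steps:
x(R) = -2
E = -14 (E = -2*(4 + 3) = -2*7 = -14)
N(G) = -14
-9*N(2)*16 = -9*(-14)*16 = 126*16 = 2016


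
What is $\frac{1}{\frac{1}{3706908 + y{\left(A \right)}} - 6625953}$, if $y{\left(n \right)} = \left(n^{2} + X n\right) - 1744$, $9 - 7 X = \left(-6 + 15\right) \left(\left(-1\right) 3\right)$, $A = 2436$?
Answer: $- \frac{9651788}{63952293653963} \approx -1.5092 \cdot 10^{-7}$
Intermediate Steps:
$X = \frac{36}{7}$ ($X = \frac{9}{7} - \frac{\left(-6 + 15\right) \left(\left(-1\right) 3\right)}{7} = \frac{9}{7} - \frac{9 \left(-3\right)}{7} = \frac{9}{7} - - \frac{27}{7} = \frac{9}{7} + \frac{27}{7} = \frac{36}{7} \approx 5.1429$)
$y{\left(n \right)} = -1744 + n^{2} + \frac{36 n}{7}$ ($y{\left(n \right)} = \left(n^{2} + \frac{36 n}{7}\right) - 1744 = -1744 + n^{2} + \frac{36 n}{7}$)
$\frac{1}{\frac{1}{3706908 + y{\left(A \right)}} - 6625953} = \frac{1}{\frac{1}{3706908 + \left(-1744 + 2436^{2} + \frac{36}{7} \cdot 2436\right)} - 6625953} = \frac{1}{\frac{1}{3706908 + \left(-1744 + 5934096 + 12528\right)} - 6625953} = \frac{1}{\frac{1}{3706908 + 5944880} - 6625953} = \frac{1}{\frac{1}{9651788} - 6625953} = \frac{1}{- \frac{63952293653963}{9651788}} = - \frac{9651788}{63952293653963}$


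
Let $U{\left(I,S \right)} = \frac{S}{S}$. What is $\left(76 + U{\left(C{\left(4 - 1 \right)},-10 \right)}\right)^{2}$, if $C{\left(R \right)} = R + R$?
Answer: $5929$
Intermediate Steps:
$C{\left(R \right)} = 2 R$
$U{\left(I,S \right)} = 1$
$\left(76 + U{\left(C{\left(4 - 1 \right)},-10 \right)}\right)^{2} = \left(76 + 1\right)^{2} = 77^{2} = 5929$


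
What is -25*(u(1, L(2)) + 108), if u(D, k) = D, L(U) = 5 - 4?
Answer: -2725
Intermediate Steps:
L(U) = 1
-25*(u(1, L(2)) + 108) = -25*(1 + 108) = -25*109 = -2725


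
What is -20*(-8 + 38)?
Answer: -600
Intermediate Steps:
-20*(-8 + 38) = -20*30 = -600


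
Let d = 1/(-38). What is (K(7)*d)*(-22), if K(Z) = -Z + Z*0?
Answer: -77/19 ≈ -4.0526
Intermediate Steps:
K(Z) = -Z (K(Z) = -Z + 0 = -Z)
d = -1/38 ≈ -0.026316
(K(7)*d)*(-22) = (-1*7*(-1/38))*(-22) = -7*(-1/38)*(-22) = (7/38)*(-22) = -77/19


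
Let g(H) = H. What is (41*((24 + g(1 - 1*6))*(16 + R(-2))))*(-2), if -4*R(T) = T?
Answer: -25707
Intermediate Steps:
R(T) = -T/4
(41*((24 + g(1 - 1*6))*(16 + R(-2))))*(-2) = (41*((24 + (1 - 1*6))*(16 - ¼*(-2))))*(-2) = (41*((24 + (1 - 6))*(16 + ½)))*(-2) = (41*((24 - 5)*(33/2)))*(-2) = (41*(19*(33/2)))*(-2) = (41*(627/2))*(-2) = (25707/2)*(-2) = -25707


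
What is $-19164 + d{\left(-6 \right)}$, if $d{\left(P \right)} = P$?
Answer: $-19170$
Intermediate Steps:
$-19164 + d{\left(-6 \right)} = -19164 - 6 = -19170$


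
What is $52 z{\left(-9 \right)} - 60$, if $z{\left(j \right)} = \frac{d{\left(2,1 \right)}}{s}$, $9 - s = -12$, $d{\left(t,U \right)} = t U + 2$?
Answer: $- \frac{1052}{21} \approx -50.095$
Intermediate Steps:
$d{\left(t,U \right)} = 2 + U t$ ($d{\left(t,U \right)} = U t + 2 = 2 + U t$)
$s = 21$ ($s = 9 - -12 = 9 + 12 = 21$)
$z{\left(j \right)} = \frac{4}{21}$ ($z{\left(j \right)} = \frac{2 + 1 \cdot 2}{21} = \left(2 + 2\right) \frac{1}{21} = 4 \cdot \frac{1}{21} = \frac{4}{21}$)
$52 z{\left(-9 \right)} - 60 = 52 \cdot \frac{4}{21} - 60 = \frac{208}{21} - 60 = - \frac{1052}{21}$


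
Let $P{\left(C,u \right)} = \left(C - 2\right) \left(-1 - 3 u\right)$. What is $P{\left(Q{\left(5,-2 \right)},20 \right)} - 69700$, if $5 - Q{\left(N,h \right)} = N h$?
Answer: $-70493$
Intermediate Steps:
$Q{\left(N,h \right)} = 5 - N h$
$P{\left(C,u \right)} = \left(-1 - 3 u\right) \left(-2 + C\right)$ ($P{\left(C,u \right)} = \left(-2 + C\right) \left(-1 - 3 u\right) = \left(-1 - 3 u\right) \left(-2 + C\right)$)
$P{\left(Q{\left(5,-2 \right)},20 \right)} - 69700 = \left(2 - \left(5 - 5 \left(-2\right)\right) + 6 \cdot 20 - 3 \left(5 - 5 \left(-2\right)\right) 20\right) - 69700 = \left(2 - \left(5 + 10\right) + 120 - 3 \left(5 + 10\right) 20\right) - 69700 = \left(2 - 15 + 120 - 45 \cdot 20\right) - 69700 = \left(2 - 15 + 120 - 900\right) - 69700 = -793 - 69700 = -70493$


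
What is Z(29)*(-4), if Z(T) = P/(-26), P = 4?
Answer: 8/13 ≈ 0.61539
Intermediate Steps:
Z(T) = -2/13 (Z(T) = 4/(-26) = 4*(-1/26) = -2/13)
Z(29)*(-4) = -2/13*(-4) = 8/13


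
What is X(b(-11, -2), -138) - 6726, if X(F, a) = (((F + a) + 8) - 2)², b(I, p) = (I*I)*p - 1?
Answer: 133899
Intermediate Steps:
b(I, p) = -1 + p*I² (b(I, p) = I²*p - 1 = p*I² - 1 = -1 + p*I²)
X(F, a) = (6 + F + a)² (X(F, a) = ((8 + F + a) - 2)² = (6 + F + a)²)
X(b(-11, -2), -138) - 6726 = (6 + (-1 - 2*(-11)²) - 138)² - 6726 = (6 + (-1 - 2*121) - 138)² - 6726 = (6 + (-1 - 242) - 138)² - 6726 = (6 - 243 - 138)² - 6726 = (-375)² - 6726 = 140625 - 6726 = 133899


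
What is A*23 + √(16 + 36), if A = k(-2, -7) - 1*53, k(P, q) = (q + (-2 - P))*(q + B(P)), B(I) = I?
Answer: 230 + 2*√13 ≈ 237.21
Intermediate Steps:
k(P, q) = (P + q)*(-2 + q - P) (k(P, q) = (q + (-2 - P))*(q + P) = (-2 + q - P)*(P + q) = (P + q)*(-2 + q - P))
A = 10 (A = ((-7)² - 1*(-2)² - 2*(-2) - 2*(-7)) - 1*53 = (49 - 1*4 + 4 + 14) - 53 = (49 - 4 + 4 + 14) - 53 = 63 - 53 = 10)
A*23 + √(16 + 36) = 10*23 + √(16 + 36) = 230 + √52 = 230 + 2*√13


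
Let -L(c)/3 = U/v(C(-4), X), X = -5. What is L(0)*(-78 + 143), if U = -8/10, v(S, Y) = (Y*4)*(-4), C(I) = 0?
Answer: 39/20 ≈ 1.9500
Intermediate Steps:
v(S, Y) = -16*Y (v(S, Y) = (4*Y)*(-4) = -16*Y)
U = -4/5 (U = -8*1/10 = -4/5 ≈ -0.80000)
L(c) = 3/100 (L(c) = -(-12)/(5*((-16*(-5)))) = -(-12)/(5*80) = -3*(-1/100) = 3/100)
L(0)*(-78 + 143) = 3*(-78 + 143)/100 = (3/100)*65 = 39/20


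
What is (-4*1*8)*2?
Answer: -64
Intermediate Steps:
(-4*1*8)*2 = -4*8*2 = -32*2 = -64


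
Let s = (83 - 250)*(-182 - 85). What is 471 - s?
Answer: -44118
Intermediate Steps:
s = 44589 (s = -167*(-267) = 44589)
471 - s = 471 - 1*44589 = 471 - 44589 = -44118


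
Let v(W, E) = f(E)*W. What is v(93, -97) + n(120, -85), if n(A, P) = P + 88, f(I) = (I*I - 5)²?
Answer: 8224475091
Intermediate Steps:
f(I) = (-5 + I²)² (f(I) = (I² - 5)² = (-5 + I²)²)
n(A, P) = 88 + P
v(W, E) = W*(-5 + E²)² (v(W, E) = (-5 + E²)²*W = W*(-5 + E²)²)
v(93, -97) + n(120, -85) = 93*(-5 + (-97)²)² + (88 - 85) = 93*(-5 + 9409)² + 3 = 93*9404² + 3 = 93*88435216 + 3 = 8224475088 + 3 = 8224475091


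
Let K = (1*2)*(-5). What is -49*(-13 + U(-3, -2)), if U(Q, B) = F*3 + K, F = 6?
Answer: 245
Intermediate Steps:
K = -10 (K = 2*(-5) = -10)
U(Q, B) = 8 (U(Q, B) = 6*3 - 10 = 18 - 10 = 8)
-49*(-13 + U(-3, -2)) = -49*(-13 + 8) = -49*(-5) = 245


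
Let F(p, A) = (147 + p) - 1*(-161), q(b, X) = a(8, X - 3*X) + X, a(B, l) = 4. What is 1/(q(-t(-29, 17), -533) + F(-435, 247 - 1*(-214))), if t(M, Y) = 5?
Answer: -1/656 ≈ -0.0015244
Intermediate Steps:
q(b, X) = 4 + X
F(p, A) = 308 + p (F(p, A) = (147 + p) + 161 = 308 + p)
1/(q(-t(-29, 17), -533) + F(-435, 247 - 1*(-214))) = 1/((4 - 533) + (308 - 435)) = 1/(-529 - 127) = 1/(-656) = -1/656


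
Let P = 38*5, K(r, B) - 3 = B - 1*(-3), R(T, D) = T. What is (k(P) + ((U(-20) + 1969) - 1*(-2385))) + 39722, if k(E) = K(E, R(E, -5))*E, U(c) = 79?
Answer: 81395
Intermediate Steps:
K(r, B) = 6 + B (K(r, B) = 3 + (B - 1*(-3)) = 3 + (B + 3) = 3 + (3 + B) = 6 + B)
P = 190
k(E) = E*(6 + E) (k(E) = (6 + E)*E = E*(6 + E))
(k(P) + ((U(-20) + 1969) - 1*(-2385))) + 39722 = (190*(6 + 190) + ((79 + 1969) - 1*(-2385))) + 39722 = (190*196 + (2048 + 2385)) + 39722 = (37240 + 4433) + 39722 = 41673 + 39722 = 81395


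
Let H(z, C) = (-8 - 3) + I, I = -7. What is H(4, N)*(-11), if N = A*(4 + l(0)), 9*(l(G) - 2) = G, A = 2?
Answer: 198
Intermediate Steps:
l(G) = 2 + G/9
N = 12 (N = 2*(4 + (2 + (⅑)*0)) = 2*(4 + (2 + 0)) = 2*(4 + 2) = 2*6 = 12)
H(z, C) = -18 (H(z, C) = (-8 - 3) - 7 = -11 - 7 = -18)
H(4, N)*(-11) = -18*(-11) = 198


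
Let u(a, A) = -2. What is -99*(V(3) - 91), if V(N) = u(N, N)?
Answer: 9207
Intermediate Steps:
V(N) = -2
-99*(V(3) - 91) = -99*(-2 - 91) = -99*(-93) = 9207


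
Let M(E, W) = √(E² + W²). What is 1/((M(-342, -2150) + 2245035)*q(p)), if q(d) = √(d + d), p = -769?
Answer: -2245035*I*√1538/7751792859288418 + 2*I*√455580977/3875896429644209 ≈ -1.1347e-8*I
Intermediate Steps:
q(d) = √2*√d (q(d) = √(2*d) = √2*√d)
1/((M(-342, -2150) + 2245035)*q(p)) = 1/((√((-342)² + (-2150)²) + 2245035)*((√2*√(-769)))) = 1/((√(116964 + 4622500) + 2245035)*((√2*(I*√769)))) = 1/((√4739464 + 2245035)*((I*√1538))) = (-I*√1538/1538)/(2*√1184866 + 2245035) = (-I*√1538/1538)/(2245035 + 2*√1184866) = -I*√1538/(1538*(2245035 + 2*√1184866))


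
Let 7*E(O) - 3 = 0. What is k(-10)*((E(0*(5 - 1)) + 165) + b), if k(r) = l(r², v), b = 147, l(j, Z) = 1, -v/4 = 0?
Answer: 2187/7 ≈ 312.43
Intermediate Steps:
v = 0 (v = -4*0 = 0)
k(r) = 1
E(O) = 3/7 (E(O) = 3/7 + (⅐)*0 = 3/7 + 0 = 3/7)
k(-10)*((E(0*(5 - 1)) + 165) + b) = 1*((3/7 + 165) + 147) = 1*(1158/7 + 147) = 1*(2187/7) = 2187/7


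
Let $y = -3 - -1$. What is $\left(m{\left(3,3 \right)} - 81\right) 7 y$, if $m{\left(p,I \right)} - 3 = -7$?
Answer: $1190$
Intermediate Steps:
$m{\left(p,I \right)} = -4$ ($m{\left(p,I \right)} = 3 - 7 = -4$)
$y = -2$ ($y = -3 + 1 = -2$)
$\left(m{\left(3,3 \right)} - 81\right) 7 y = \left(-4 - 81\right) 7 \left(-2\right) = \left(-85\right) \left(-14\right) = 1190$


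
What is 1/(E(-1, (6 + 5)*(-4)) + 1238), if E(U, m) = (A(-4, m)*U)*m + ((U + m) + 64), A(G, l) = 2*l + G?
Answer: -1/2791 ≈ -0.00035829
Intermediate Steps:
A(G, l) = G + 2*l
E(U, m) = 64 + U + m + U*m*(-4 + 2*m) (E(U, m) = ((-4 + 2*m)*U)*m + ((U + m) + 64) = (U*(-4 + 2*m))*m + (64 + U + m) = U*m*(-4 + 2*m) + (64 + U + m) = 64 + U + m + U*m*(-4 + 2*m))
1/(E(-1, (6 + 5)*(-4)) + 1238) = 1/((64 - 1 + (6 + 5)*(-4) + 2*(-1)*((6 + 5)*(-4))*(-2 + (6 + 5)*(-4))) + 1238) = 1/((64 - 1 + 11*(-4) + 2*(-1)*(11*(-4))*(-2 + 11*(-4))) + 1238) = 1/((64 - 1 - 44 + 2*(-1)*(-44)*(-2 - 44)) + 1238) = 1/((64 - 1 - 44 + 2*(-1)*(-44)*(-46)) + 1238) = 1/((64 - 1 - 44 - 4048) + 1238) = 1/(-4029 + 1238) = 1/(-2791) = -1/2791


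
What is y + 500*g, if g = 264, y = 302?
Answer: 132302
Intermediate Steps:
y + 500*g = 302 + 500*264 = 302 + 132000 = 132302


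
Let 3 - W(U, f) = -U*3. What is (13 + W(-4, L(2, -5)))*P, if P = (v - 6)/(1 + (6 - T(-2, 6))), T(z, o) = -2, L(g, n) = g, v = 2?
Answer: -16/9 ≈ -1.7778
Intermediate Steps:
W(U, f) = 3 + 3*U (W(U, f) = 3 - (-U)*3 = 3 - (-3)*U = 3 + 3*U)
P = -4/9 (P = (2 - 6)/(1 + (6 - 1*(-2))) = -4/(1 + (6 + 2)) = -4/(1 + 8) = -4/9 ≈ -0.44444)
(13 + W(-4, L(2, -5)))*P = (13 + (3 + 3*(-4)))*(-4/9) = (13 + (3 - 12))*(-4/9) = (13 - 9)*(-4/9) = 4*(-4/9) = -16/9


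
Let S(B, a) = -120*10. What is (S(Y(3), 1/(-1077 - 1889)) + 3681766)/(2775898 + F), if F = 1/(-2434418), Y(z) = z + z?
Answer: 8960036120588/6757696057363 ≈ 1.3259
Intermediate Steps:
Y(z) = 2*z
F = -1/2434418 ≈ -4.1078e-7
S(B, a) = -1200
(S(Y(3), 1/(-1077 - 1889)) + 3681766)/(2775898 + F) = (-1200 + 3681766)/(2775898 - 1/2434418) = 3680566/(6757696057363/2434418) = 3680566*(2434418/6757696057363) = 8960036120588/6757696057363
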